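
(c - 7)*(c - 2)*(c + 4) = c^3 - 5*c^2 - 22*c + 56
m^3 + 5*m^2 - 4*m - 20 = (m - 2)*(m + 2)*(m + 5)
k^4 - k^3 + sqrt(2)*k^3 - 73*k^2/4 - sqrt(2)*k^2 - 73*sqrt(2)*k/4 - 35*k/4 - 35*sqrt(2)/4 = (k - 5)*(k + 7/2)*(sqrt(2)*k/2 + 1)*(sqrt(2)*k + sqrt(2)/2)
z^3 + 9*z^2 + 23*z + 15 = (z + 1)*(z + 3)*(z + 5)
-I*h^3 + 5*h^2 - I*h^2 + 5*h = h*(h + 5*I)*(-I*h - I)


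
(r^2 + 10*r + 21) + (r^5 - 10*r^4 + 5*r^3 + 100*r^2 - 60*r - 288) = r^5 - 10*r^4 + 5*r^3 + 101*r^2 - 50*r - 267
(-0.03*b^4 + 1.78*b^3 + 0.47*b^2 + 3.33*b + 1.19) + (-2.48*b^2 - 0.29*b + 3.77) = -0.03*b^4 + 1.78*b^3 - 2.01*b^2 + 3.04*b + 4.96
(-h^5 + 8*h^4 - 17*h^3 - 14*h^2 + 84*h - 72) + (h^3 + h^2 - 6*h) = -h^5 + 8*h^4 - 16*h^3 - 13*h^2 + 78*h - 72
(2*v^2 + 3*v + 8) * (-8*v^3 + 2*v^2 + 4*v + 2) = -16*v^5 - 20*v^4 - 50*v^3 + 32*v^2 + 38*v + 16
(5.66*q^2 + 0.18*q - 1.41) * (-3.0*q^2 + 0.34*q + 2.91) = -16.98*q^4 + 1.3844*q^3 + 20.7618*q^2 + 0.0444000000000001*q - 4.1031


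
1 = 1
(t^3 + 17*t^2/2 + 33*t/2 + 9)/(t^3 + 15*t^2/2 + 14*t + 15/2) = (t + 6)/(t + 5)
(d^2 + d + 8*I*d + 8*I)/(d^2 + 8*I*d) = (d + 1)/d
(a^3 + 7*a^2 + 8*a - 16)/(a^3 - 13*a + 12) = (a + 4)/(a - 3)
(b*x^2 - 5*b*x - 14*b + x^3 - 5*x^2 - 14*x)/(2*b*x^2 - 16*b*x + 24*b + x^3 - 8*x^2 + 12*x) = (b*x^2 - 5*b*x - 14*b + x^3 - 5*x^2 - 14*x)/(2*b*x^2 - 16*b*x + 24*b + x^3 - 8*x^2 + 12*x)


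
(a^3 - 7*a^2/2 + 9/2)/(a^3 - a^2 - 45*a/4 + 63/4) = 2*(a + 1)/(2*a + 7)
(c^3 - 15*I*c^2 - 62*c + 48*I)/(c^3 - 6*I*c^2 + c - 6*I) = (c - 8*I)/(c + I)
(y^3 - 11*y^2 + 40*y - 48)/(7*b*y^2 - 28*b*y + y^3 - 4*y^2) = (y^2 - 7*y + 12)/(y*(7*b + y))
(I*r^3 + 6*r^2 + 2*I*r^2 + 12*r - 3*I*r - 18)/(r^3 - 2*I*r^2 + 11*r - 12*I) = (I*r^3 + 2*r^2*(3 + I) + 3*r*(4 - I) - 18)/(r^3 - 2*I*r^2 + 11*r - 12*I)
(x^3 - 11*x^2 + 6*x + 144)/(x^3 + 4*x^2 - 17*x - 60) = (x^2 - 14*x + 48)/(x^2 + x - 20)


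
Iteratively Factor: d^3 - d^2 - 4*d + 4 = (d - 2)*(d^2 + d - 2) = (d - 2)*(d - 1)*(d + 2)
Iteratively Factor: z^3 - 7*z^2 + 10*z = (z - 5)*(z^2 - 2*z) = z*(z - 5)*(z - 2)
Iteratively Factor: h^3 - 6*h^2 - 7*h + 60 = (h - 5)*(h^2 - h - 12) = (h - 5)*(h - 4)*(h + 3)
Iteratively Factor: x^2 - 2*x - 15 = (x + 3)*(x - 5)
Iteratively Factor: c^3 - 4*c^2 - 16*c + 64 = (c + 4)*(c^2 - 8*c + 16) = (c - 4)*(c + 4)*(c - 4)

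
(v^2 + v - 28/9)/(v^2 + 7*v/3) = (v - 4/3)/v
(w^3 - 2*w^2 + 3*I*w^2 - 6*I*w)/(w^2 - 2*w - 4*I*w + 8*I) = w*(w + 3*I)/(w - 4*I)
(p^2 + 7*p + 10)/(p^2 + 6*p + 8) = (p + 5)/(p + 4)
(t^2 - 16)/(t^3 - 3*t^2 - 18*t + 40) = (t - 4)/(t^2 - 7*t + 10)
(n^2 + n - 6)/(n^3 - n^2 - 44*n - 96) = (n - 2)/(n^2 - 4*n - 32)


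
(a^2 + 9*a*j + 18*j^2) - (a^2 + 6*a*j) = 3*a*j + 18*j^2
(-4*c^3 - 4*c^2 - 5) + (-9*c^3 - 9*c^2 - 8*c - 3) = -13*c^3 - 13*c^2 - 8*c - 8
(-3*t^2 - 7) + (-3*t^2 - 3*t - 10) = -6*t^2 - 3*t - 17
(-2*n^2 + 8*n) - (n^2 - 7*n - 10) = -3*n^2 + 15*n + 10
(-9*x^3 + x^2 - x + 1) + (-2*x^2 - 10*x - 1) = -9*x^3 - x^2 - 11*x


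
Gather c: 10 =10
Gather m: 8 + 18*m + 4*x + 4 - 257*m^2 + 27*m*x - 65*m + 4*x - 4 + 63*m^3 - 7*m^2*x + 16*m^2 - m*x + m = 63*m^3 + m^2*(-7*x - 241) + m*(26*x - 46) + 8*x + 8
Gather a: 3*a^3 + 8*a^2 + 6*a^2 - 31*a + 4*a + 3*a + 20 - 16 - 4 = 3*a^3 + 14*a^2 - 24*a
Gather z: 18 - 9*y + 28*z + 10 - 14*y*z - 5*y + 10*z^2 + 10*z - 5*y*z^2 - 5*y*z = -14*y + z^2*(10 - 5*y) + z*(38 - 19*y) + 28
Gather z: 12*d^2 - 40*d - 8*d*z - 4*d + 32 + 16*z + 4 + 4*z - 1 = 12*d^2 - 44*d + z*(20 - 8*d) + 35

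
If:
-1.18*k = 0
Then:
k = 0.00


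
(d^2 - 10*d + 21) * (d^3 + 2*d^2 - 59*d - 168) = d^5 - 8*d^4 - 58*d^3 + 464*d^2 + 441*d - 3528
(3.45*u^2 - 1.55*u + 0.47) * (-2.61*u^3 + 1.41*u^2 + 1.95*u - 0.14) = -9.0045*u^5 + 8.91*u^4 + 3.3153*u^3 - 2.8428*u^2 + 1.1335*u - 0.0658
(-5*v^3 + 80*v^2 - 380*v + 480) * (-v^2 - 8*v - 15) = 5*v^5 - 40*v^4 - 185*v^3 + 1360*v^2 + 1860*v - 7200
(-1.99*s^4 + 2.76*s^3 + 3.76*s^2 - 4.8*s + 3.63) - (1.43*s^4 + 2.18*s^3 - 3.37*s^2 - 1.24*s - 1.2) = -3.42*s^4 + 0.58*s^3 + 7.13*s^2 - 3.56*s + 4.83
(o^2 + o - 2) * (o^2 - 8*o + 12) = o^4 - 7*o^3 + 2*o^2 + 28*o - 24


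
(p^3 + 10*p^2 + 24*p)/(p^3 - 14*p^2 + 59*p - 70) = p*(p^2 + 10*p + 24)/(p^3 - 14*p^2 + 59*p - 70)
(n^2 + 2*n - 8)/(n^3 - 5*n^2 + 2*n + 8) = (n + 4)/(n^2 - 3*n - 4)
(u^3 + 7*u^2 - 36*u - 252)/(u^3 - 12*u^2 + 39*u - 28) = (u^3 + 7*u^2 - 36*u - 252)/(u^3 - 12*u^2 + 39*u - 28)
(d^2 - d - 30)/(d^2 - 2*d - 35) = (d - 6)/(d - 7)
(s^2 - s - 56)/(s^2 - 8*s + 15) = (s^2 - s - 56)/(s^2 - 8*s + 15)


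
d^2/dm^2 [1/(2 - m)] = -2/(m - 2)^3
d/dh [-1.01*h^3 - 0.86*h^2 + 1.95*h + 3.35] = -3.03*h^2 - 1.72*h + 1.95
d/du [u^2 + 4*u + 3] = 2*u + 4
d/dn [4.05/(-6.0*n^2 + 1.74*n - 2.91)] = (48.6*n - 7.047)/(6.0*n^2 - 1.74*n + 2.91)^2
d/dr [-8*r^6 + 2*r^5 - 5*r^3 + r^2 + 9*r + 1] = -48*r^5 + 10*r^4 - 15*r^2 + 2*r + 9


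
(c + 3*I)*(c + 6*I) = c^2 + 9*I*c - 18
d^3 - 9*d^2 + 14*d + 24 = (d - 6)*(d - 4)*(d + 1)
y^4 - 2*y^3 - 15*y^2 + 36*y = y*(y - 3)^2*(y + 4)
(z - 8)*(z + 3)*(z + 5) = z^3 - 49*z - 120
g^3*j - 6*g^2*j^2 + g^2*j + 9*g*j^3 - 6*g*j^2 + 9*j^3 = (g - 3*j)^2*(g*j + j)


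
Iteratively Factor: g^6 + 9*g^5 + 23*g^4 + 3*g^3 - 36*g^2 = (g + 3)*(g^5 + 6*g^4 + 5*g^3 - 12*g^2) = (g + 3)^2*(g^4 + 3*g^3 - 4*g^2) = g*(g + 3)^2*(g^3 + 3*g^2 - 4*g) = g*(g + 3)^2*(g + 4)*(g^2 - g) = g^2*(g + 3)^2*(g + 4)*(g - 1)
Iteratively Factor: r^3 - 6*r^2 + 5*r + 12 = (r - 4)*(r^2 - 2*r - 3) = (r - 4)*(r + 1)*(r - 3)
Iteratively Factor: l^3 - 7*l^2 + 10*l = (l)*(l^2 - 7*l + 10) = l*(l - 5)*(l - 2)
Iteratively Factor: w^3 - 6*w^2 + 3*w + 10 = (w - 2)*(w^2 - 4*w - 5) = (w - 2)*(w + 1)*(w - 5)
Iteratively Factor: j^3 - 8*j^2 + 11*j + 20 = (j - 5)*(j^2 - 3*j - 4) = (j - 5)*(j + 1)*(j - 4)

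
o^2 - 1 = (o - 1)*(o + 1)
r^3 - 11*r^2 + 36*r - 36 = (r - 6)*(r - 3)*(r - 2)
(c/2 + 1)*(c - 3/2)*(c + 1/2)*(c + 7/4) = c^4/2 + 11*c^3/8 - c^2/2 - 101*c/32 - 21/16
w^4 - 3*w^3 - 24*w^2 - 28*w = w*(w - 7)*(w + 2)^2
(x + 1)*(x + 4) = x^2 + 5*x + 4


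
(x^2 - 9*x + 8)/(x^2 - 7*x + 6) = (x - 8)/(x - 6)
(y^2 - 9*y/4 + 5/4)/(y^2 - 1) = (y - 5/4)/(y + 1)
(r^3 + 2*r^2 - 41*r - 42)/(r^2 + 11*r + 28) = (r^2 - 5*r - 6)/(r + 4)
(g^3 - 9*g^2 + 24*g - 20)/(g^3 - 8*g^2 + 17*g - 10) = (g - 2)/(g - 1)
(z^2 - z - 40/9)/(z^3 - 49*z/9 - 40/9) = 1/(z + 1)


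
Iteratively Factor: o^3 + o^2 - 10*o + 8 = (o - 2)*(o^2 + 3*o - 4) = (o - 2)*(o - 1)*(o + 4)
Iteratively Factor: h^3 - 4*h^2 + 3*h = (h - 1)*(h^2 - 3*h) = (h - 3)*(h - 1)*(h)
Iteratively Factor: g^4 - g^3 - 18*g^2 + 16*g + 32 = (g + 1)*(g^3 - 2*g^2 - 16*g + 32) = (g - 4)*(g + 1)*(g^2 + 2*g - 8) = (g - 4)*(g + 1)*(g + 4)*(g - 2)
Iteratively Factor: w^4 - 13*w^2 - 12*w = (w)*(w^3 - 13*w - 12) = w*(w - 4)*(w^2 + 4*w + 3) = w*(w - 4)*(w + 1)*(w + 3)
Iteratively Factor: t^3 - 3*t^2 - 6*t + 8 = (t + 2)*(t^2 - 5*t + 4) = (t - 1)*(t + 2)*(t - 4)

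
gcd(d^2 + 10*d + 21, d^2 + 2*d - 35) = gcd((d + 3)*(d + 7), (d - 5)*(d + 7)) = d + 7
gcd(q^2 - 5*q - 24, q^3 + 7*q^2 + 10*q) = 1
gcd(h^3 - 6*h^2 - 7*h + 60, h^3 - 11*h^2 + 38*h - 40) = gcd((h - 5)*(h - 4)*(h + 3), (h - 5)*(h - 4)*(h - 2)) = h^2 - 9*h + 20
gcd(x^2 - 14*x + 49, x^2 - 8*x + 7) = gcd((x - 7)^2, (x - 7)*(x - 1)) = x - 7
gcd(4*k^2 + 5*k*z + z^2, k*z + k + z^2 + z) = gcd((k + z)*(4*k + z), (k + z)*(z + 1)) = k + z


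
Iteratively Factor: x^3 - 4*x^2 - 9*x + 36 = (x + 3)*(x^2 - 7*x + 12) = (x - 4)*(x + 3)*(x - 3)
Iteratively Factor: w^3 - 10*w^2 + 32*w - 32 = (w - 4)*(w^2 - 6*w + 8) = (w - 4)*(w - 2)*(w - 4)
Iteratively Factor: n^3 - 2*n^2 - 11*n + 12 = (n - 1)*(n^2 - n - 12) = (n - 4)*(n - 1)*(n + 3)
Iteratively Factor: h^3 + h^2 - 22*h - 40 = (h + 4)*(h^2 - 3*h - 10) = (h + 2)*(h + 4)*(h - 5)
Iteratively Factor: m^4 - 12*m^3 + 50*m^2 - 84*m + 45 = (m - 3)*(m^3 - 9*m^2 + 23*m - 15) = (m - 3)*(m - 1)*(m^2 - 8*m + 15) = (m - 5)*(m - 3)*(m - 1)*(m - 3)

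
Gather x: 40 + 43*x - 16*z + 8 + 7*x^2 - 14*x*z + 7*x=7*x^2 + x*(50 - 14*z) - 16*z + 48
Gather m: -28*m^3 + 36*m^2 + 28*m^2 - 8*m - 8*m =-28*m^3 + 64*m^2 - 16*m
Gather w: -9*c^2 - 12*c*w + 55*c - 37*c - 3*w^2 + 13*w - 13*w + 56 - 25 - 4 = -9*c^2 - 12*c*w + 18*c - 3*w^2 + 27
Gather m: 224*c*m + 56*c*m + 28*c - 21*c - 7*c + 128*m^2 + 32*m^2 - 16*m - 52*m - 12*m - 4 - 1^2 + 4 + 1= 160*m^2 + m*(280*c - 80)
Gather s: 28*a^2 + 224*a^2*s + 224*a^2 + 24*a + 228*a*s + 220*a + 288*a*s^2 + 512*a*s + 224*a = 252*a^2 + 288*a*s^2 + 468*a + s*(224*a^2 + 740*a)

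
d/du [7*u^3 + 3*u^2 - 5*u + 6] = 21*u^2 + 6*u - 5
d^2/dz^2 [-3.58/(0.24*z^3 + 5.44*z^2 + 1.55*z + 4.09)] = ((5.1552*z + 38.9504)*(0.24*z^3 + 5.44*z^2 + 1.55*z + 4.09) - 3.58*(0.72*z^2 + 10.88*z + 1.55)*(1.44*z^2 + 21.76*z + 3.1))/(0.24*z^3 + 5.44*z^2 + 1.55*z + 4.09)^3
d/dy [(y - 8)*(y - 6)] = 2*y - 14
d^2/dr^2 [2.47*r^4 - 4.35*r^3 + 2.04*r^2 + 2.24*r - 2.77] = 29.64*r^2 - 26.1*r + 4.08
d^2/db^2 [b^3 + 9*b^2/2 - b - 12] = 6*b + 9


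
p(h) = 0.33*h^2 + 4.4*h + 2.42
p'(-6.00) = 0.44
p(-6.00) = -12.10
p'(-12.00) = -3.52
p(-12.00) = -2.86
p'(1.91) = 5.66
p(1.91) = 12.03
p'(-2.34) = 2.86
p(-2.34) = -6.07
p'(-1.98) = 3.09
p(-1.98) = -5.00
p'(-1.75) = 3.24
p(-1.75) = -4.27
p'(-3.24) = 2.26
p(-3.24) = -8.37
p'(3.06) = 6.42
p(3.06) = 18.97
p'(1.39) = 5.32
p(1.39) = 9.17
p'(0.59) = 4.79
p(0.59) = 5.13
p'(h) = 0.66*h + 4.4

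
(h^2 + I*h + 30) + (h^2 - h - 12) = 2*h^2 - h + I*h + 18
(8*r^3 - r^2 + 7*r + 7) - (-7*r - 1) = 8*r^3 - r^2 + 14*r + 8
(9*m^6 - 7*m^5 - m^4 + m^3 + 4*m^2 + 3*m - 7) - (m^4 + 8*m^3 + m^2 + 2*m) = 9*m^6 - 7*m^5 - 2*m^4 - 7*m^3 + 3*m^2 + m - 7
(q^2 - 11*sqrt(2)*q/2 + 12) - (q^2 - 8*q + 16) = -11*sqrt(2)*q/2 + 8*q - 4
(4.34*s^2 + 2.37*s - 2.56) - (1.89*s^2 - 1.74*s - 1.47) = 2.45*s^2 + 4.11*s - 1.09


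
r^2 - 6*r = r*(r - 6)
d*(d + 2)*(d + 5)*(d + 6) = d^4 + 13*d^3 + 52*d^2 + 60*d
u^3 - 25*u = u*(u - 5)*(u + 5)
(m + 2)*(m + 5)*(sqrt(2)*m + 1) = sqrt(2)*m^3 + m^2 + 7*sqrt(2)*m^2 + 7*m + 10*sqrt(2)*m + 10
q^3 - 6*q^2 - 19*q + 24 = (q - 8)*(q - 1)*(q + 3)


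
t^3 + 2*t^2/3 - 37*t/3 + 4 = (t - 3)*(t - 1/3)*(t + 4)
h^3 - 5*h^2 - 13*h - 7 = (h - 7)*(h + 1)^2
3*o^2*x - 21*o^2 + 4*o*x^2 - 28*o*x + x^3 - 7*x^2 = (o + x)*(3*o + x)*(x - 7)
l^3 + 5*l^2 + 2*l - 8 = (l - 1)*(l + 2)*(l + 4)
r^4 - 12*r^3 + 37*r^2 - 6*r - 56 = (r - 7)*(r - 4)*(r - 2)*(r + 1)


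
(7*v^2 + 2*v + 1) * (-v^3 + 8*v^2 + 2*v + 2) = -7*v^5 + 54*v^4 + 29*v^3 + 26*v^2 + 6*v + 2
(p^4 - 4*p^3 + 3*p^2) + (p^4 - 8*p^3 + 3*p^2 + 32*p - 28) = 2*p^4 - 12*p^3 + 6*p^2 + 32*p - 28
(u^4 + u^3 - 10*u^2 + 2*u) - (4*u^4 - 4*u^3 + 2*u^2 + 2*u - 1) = -3*u^4 + 5*u^3 - 12*u^2 + 1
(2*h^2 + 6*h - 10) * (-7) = -14*h^2 - 42*h + 70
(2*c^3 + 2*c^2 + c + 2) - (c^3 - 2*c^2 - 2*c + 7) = c^3 + 4*c^2 + 3*c - 5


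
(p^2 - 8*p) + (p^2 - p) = 2*p^2 - 9*p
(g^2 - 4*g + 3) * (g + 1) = g^3 - 3*g^2 - g + 3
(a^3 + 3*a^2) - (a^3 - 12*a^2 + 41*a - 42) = 15*a^2 - 41*a + 42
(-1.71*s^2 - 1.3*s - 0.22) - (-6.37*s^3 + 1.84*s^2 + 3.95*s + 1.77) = 6.37*s^3 - 3.55*s^2 - 5.25*s - 1.99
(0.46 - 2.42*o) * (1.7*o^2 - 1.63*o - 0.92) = -4.114*o^3 + 4.7266*o^2 + 1.4766*o - 0.4232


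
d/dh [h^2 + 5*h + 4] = 2*h + 5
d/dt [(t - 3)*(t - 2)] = 2*t - 5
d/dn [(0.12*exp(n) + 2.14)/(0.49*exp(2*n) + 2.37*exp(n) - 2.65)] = (-(0.12*exp(n) + 2.14)*(0.98*exp(n) + 2.37) + 0.0588*exp(2*n) + 0.2844*exp(n) - 0.318)*exp(n)/(0.49*exp(2*n) + 2.37*exp(n) - 2.65)^2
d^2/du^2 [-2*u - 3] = 0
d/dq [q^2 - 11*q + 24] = 2*q - 11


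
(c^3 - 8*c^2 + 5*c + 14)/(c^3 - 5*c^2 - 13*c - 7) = (c - 2)/(c + 1)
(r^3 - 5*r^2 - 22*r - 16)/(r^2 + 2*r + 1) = (r^2 - 6*r - 16)/(r + 1)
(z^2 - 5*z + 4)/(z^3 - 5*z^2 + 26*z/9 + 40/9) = 9*(z - 1)/(9*z^2 - 9*z - 10)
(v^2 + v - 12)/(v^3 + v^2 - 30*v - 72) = (v - 3)/(v^2 - 3*v - 18)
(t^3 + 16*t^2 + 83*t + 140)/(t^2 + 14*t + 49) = (t^2 + 9*t + 20)/(t + 7)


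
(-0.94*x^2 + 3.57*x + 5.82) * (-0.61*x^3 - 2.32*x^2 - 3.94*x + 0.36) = 0.5734*x^5 + 0.00309999999999988*x^4 - 8.129*x^3 - 27.9066*x^2 - 21.6456*x + 2.0952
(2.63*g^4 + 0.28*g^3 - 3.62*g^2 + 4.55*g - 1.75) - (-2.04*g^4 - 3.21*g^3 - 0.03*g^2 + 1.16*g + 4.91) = 4.67*g^4 + 3.49*g^3 - 3.59*g^2 + 3.39*g - 6.66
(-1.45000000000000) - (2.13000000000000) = -3.58000000000000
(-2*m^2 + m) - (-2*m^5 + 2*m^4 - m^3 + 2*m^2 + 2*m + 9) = 2*m^5 - 2*m^4 + m^3 - 4*m^2 - m - 9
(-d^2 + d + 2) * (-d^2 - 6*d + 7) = d^4 + 5*d^3 - 15*d^2 - 5*d + 14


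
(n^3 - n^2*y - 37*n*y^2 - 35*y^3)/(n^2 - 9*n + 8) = (n^3 - n^2*y - 37*n*y^2 - 35*y^3)/(n^2 - 9*n + 8)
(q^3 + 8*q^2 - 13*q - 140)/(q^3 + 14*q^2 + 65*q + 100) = (q^2 + 3*q - 28)/(q^2 + 9*q + 20)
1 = 1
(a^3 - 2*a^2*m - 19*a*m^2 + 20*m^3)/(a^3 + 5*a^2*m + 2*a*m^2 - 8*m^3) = (a - 5*m)/(a + 2*m)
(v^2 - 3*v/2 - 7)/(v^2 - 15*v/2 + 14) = (v + 2)/(v - 4)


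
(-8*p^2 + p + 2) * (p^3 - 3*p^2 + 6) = -8*p^5 + 25*p^4 - p^3 - 54*p^2 + 6*p + 12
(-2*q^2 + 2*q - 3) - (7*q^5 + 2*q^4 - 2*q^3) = -7*q^5 - 2*q^4 + 2*q^3 - 2*q^2 + 2*q - 3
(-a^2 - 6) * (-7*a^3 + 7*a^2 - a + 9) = 7*a^5 - 7*a^4 + 43*a^3 - 51*a^2 + 6*a - 54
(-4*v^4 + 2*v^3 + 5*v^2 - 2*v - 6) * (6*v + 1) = -24*v^5 + 8*v^4 + 32*v^3 - 7*v^2 - 38*v - 6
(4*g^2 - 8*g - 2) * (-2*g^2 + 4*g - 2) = -8*g^4 + 32*g^3 - 36*g^2 + 8*g + 4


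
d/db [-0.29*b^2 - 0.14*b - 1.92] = -0.58*b - 0.14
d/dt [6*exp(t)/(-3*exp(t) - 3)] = -1/(2*cosh(t/2)^2)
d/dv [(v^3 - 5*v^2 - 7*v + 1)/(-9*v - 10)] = (-18*v^3 + 15*v^2 + 100*v + 79)/(81*v^2 + 180*v + 100)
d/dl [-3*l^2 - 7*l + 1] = -6*l - 7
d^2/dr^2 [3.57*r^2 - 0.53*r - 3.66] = 7.14000000000000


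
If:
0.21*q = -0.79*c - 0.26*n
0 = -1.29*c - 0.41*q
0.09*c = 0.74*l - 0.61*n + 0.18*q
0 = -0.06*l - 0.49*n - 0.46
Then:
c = 2.14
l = 1.02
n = -1.06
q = -6.73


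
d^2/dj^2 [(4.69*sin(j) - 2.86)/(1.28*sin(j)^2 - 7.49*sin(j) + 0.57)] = (-7.684096*sin(j)^5 - 26.220672*sin(j)^4 - 46.35904*sin(j)^3 + 103.961701*sin(j)^2 + 154.671825*sin(j) - 276.673226)/(2.097152*sin(j)^6 - 36.814848*sin(j)^5 + 218.226048*sin(j)^4 - 452.977973*sin(j)^3 + 97.178787*sin(j)^2 - 7.300503*sin(j) + 0.185193)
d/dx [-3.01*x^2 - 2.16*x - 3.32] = -6.02*x - 2.16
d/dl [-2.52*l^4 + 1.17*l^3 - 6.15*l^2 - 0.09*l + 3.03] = -10.08*l^3 + 3.51*l^2 - 12.3*l - 0.09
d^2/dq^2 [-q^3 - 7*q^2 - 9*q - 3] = -6*q - 14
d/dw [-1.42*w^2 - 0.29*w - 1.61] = -2.84*w - 0.29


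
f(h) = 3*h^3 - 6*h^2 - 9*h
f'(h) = 9*h^2 - 12*h - 9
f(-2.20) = -41.18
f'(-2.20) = 60.96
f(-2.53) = -64.22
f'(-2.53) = 78.97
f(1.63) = -17.62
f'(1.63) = -4.65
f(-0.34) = 2.25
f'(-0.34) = -3.88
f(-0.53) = 2.64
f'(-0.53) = -0.11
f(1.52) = -17.01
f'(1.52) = -6.45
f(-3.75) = -208.83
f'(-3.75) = 162.56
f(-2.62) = -71.56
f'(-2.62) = 84.22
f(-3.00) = -108.00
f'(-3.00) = 108.00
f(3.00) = 0.00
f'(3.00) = 36.00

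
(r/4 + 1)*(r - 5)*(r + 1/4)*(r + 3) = r^4/4 + 9*r^3/16 - 45*r^2/8 - 263*r/16 - 15/4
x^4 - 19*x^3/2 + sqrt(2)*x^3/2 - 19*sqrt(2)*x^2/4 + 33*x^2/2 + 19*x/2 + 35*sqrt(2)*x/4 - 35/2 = (x - 7)*(x - 5/2)*(x - sqrt(2)/2)*(x + sqrt(2))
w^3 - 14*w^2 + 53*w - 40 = (w - 8)*(w - 5)*(w - 1)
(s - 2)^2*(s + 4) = s^3 - 12*s + 16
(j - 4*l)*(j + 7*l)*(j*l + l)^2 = j^4*l^2 + 3*j^3*l^3 + 2*j^3*l^2 - 28*j^2*l^4 + 6*j^2*l^3 + j^2*l^2 - 56*j*l^4 + 3*j*l^3 - 28*l^4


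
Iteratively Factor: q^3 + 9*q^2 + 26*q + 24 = (q + 3)*(q^2 + 6*q + 8) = (q + 2)*(q + 3)*(q + 4)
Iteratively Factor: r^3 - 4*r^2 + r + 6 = (r - 3)*(r^2 - r - 2) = (r - 3)*(r + 1)*(r - 2)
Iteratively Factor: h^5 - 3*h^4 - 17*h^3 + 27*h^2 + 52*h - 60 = (h + 3)*(h^4 - 6*h^3 + h^2 + 24*h - 20) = (h - 2)*(h + 3)*(h^3 - 4*h^2 - 7*h + 10) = (h - 2)*(h + 2)*(h + 3)*(h^2 - 6*h + 5) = (h - 5)*(h - 2)*(h + 2)*(h + 3)*(h - 1)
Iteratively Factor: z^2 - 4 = (z - 2)*(z + 2)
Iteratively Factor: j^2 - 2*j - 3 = (j - 3)*(j + 1)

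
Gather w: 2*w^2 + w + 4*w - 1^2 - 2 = 2*w^2 + 5*w - 3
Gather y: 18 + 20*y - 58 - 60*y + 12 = -40*y - 28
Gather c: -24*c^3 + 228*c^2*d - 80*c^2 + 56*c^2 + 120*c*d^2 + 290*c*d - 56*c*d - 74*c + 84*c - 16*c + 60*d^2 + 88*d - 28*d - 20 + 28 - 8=-24*c^3 + c^2*(228*d - 24) + c*(120*d^2 + 234*d - 6) + 60*d^2 + 60*d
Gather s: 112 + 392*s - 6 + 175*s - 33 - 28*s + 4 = 539*s + 77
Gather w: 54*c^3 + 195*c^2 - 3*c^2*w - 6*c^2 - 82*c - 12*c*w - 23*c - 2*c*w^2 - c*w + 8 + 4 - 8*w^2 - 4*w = 54*c^3 + 189*c^2 - 105*c + w^2*(-2*c - 8) + w*(-3*c^2 - 13*c - 4) + 12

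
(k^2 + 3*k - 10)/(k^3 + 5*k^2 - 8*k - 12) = (k + 5)/(k^2 + 7*k + 6)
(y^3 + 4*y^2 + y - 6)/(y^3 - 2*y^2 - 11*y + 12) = (y + 2)/(y - 4)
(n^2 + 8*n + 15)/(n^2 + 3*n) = (n + 5)/n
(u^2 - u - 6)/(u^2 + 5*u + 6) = (u - 3)/(u + 3)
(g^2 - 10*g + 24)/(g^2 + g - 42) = (g - 4)/(g + 7)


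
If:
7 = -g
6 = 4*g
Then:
No Solution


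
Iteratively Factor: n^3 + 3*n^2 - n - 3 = (n + 3)*(n^2 - 1) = (n - 1)*(n + 3)*(n + 1)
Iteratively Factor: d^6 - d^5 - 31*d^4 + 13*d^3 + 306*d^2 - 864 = (d - 4)*(d^5 + 3*d^4 - 19*d^3 - 63*d^2 + 54*d + 216) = (d - 4)*(d + 3)*(d^4 - 19*d^2 - 6*d + 72) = (d - 4)*(d + 3)^2*(d^3 - 3*d^2 - 10*d + 24) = (d - 4)*(d - 2)*(d + 3)^2*(d^2 - d - 12) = (d - 4)*(d - 2)*(d + 3)^3*(d - 4)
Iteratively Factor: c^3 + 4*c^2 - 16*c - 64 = (c + 4)*(c^2 - 16) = (c - 4)*(c + 4)*(c + 4)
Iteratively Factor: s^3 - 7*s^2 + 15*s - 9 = (s - 1)*(s^2 - 6*s + 9) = (s - 3)*(s - 1)*(s - 3)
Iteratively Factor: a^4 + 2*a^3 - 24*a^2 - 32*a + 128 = (a - 4)*(a^3 + 6*a^2 - 32) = (a - 4)*(a + 4)*(a^2 + 2*a - 8) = (a - 4)*(a - 2)*(a + 4)*(a + 4)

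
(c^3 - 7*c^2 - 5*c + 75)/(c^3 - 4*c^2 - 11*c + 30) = (c - 5)/(c - 2)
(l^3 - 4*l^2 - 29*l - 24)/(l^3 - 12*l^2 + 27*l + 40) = (l + 3)/(l - 5)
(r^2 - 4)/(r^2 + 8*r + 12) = (r - 2)/(r + 6)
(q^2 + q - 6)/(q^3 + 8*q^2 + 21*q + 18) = (q - 2)/(q^2 + 5*q + 6)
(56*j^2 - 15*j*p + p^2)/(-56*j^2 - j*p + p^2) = (-7*j + p)/(7*j + p)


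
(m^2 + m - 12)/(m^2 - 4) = (m^2 + m - 12)/(m^2 - 4)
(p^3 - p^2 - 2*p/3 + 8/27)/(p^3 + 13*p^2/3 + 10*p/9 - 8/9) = (p - 4/3)/(p + 4)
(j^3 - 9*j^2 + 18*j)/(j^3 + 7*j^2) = (j^2 - 9*j + 18)/(j*(j + 7))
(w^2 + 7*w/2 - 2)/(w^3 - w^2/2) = (w + 4)/w^2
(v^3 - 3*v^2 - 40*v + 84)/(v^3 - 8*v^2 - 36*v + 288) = (v^2 - 9*v + 14)/(v^2 - 14*v + 48)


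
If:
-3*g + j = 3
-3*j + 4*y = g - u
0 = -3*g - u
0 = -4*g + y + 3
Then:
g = 7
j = 24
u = -21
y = 25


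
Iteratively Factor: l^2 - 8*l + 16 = (l - 4)*(l - 4)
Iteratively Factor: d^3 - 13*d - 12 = (d + 3)*(d^2 - 3*d - 4) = (d + 1)*(d + 3)*(d - 4)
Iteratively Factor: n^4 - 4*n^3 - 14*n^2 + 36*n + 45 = (n - 3)*(n^3 - n^2 - 17*n - 15) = (n - 3)*(n + 1)*(n^2 - 2*n - 15) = (n - 5)*(n - 3)*(n + 1)*(n + 3)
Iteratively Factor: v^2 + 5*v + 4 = (v + 4)*(v + 1)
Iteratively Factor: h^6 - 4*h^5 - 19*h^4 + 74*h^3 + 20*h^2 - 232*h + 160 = (h - 5)*(h^5 + h^4 - 14*h^3 + 4*h^2 + 40*h - 32) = (h - 5)*(h + 2)*(h^4 - h^3 - 12*h^2 + 28*h - 16) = (h - 5)*(h - 2)*(h + 2)*(h^3 + h^2 - 10*h + 8) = (h - 5)*(h - 2)*(h + 2)*(h + 4)*(h^2 - 3*h + 2) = (h - 5)*(h - 2)^2*(h + 2)*(h + 4)*(h - 1)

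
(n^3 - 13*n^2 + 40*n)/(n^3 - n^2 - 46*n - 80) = n*(n - 5)/(n^2 + 7*n + 10)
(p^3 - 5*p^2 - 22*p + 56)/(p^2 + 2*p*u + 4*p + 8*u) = (p^2 - 9*p + 14)/(p + 2*u)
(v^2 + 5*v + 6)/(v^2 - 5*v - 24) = (v + 2)/(v - 8)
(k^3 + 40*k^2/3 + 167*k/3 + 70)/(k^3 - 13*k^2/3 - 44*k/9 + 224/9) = 3*(k^2 + 11*k + 30)/(3*k^2 - 20*k + 32)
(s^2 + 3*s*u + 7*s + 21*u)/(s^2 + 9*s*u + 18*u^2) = (s + 7)/(s + 6*u)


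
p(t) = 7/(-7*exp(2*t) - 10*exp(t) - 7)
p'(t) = 7*(14*exp(2*t) + 10*exp(t))/(-7*exp(2*t) - 10*exp(t) - 7)^2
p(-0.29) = -0.38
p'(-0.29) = 0.32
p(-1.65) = -0.76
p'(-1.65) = 0.20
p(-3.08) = -0.94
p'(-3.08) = 0.06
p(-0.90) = -0.57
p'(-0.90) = 0.30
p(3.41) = -0.00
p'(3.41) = 0.00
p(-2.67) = -0.91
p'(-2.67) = 0.09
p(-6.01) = -1.00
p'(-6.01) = 0.00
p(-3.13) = -0.94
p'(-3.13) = 0.06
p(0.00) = -0.29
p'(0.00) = 0.29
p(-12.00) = -1.00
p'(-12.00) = 0.00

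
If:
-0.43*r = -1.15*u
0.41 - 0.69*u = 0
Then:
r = 1.59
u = 0.59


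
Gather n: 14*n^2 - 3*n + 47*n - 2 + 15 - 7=14*n^2 + 44*n + 6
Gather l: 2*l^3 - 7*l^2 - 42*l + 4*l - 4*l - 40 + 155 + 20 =2*l^3 - 7*l^2 - 42*l + 135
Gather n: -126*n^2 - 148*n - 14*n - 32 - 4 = -126*n^2 - 162*n - 36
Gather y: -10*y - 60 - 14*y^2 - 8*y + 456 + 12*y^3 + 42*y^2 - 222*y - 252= 12*y^3 + 28*y^2 - 240*y + 144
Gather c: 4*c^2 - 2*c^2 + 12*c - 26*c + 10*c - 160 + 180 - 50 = 2*c^2 - 4*c - 30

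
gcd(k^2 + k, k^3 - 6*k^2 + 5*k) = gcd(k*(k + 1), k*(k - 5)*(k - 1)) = k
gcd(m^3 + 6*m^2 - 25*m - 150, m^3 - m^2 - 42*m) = m + 6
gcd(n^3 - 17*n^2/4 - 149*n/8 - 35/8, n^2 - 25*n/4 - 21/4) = n - 7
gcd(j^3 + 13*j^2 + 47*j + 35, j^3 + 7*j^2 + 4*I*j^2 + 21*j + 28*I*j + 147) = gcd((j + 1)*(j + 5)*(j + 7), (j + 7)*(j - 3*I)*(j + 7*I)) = j + 7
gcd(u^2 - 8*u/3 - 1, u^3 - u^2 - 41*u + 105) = u - 3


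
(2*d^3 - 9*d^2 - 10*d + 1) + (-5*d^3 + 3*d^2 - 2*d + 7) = -3*d^3 - 6*d^2 - 12*d + 8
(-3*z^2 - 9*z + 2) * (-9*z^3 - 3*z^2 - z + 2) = 27*z^5 + 90*z^4 + 12*z^3 - 3*z^2 - 20*z + 4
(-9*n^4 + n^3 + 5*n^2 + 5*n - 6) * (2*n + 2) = -18*n^5 - 16*n^4 + 12*n^3 + 20*n^2 - 2*n - 12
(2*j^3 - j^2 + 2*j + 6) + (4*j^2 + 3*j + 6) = 2*j^3 + 3*j^2 + 5*j + 12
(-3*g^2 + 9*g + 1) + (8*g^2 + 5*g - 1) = 5*g^2 + 14*g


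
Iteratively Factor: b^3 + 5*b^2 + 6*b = (b + 2)*(b^2 + 3*b) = (b + 2)*(b + 3)*(b)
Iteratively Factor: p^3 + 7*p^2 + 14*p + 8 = (p + 4)*(p^2 + 3*p + 2) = (p + 2)*(p + 4)*(p + 1)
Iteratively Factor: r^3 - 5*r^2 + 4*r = (r)*(r^2 - 5*r + 4) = r*(r - 1)*(r - 4)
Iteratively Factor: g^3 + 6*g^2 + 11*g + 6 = (g + 2)*(g^2 + 4*g + 3) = (g + 2)*(g + 3)*(g + 1)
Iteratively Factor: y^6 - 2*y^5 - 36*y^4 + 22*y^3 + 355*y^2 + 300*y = (y + 3)*(y^5 - 5*y^4 - 21*y^3 + 85*y^2 + 100*y) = (y + 1)*(y + 3)*(y^4 - 6*y^3 - 15*y^2 + 100*y) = y*(y + 1)*(y + 3)*(y^3 - 6*y^2 - 15*y + 100) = y*(y + 1)*(y + 3)*(y + 4)*(y^2 - 10*y + 25) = y*(y - 5)*(y + 1)*(y + 3)*(y + 4)*(y - 5)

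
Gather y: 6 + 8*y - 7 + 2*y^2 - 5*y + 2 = 2*y^2 + 3*y + 1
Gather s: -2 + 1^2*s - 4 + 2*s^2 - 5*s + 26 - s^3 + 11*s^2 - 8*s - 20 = -s^3 + 13*s^2 - 12*s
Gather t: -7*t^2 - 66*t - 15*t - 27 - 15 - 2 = -7*t^2 - 81*t - 44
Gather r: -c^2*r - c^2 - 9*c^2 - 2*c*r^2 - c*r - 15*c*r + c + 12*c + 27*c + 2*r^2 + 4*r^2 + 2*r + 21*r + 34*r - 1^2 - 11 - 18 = -10*c^2 + 40*c + r^2*(6 - 2*c) + r*(-c^2 - 16*c + 57) - 30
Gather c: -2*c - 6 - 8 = -2*c - 14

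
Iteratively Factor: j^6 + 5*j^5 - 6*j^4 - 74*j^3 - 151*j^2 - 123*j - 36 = (j + 1)*(j^5 + 4*j^4 - 10*j^3 - 64*j^2 - 87*j - 36) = (j - 4)*(j + 1)*(j^4 + 8*j^3 + 22*j^2 + 24*j + 9) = (j - 4)*(j + 1)^2*(j^3 + 7*j^2 + 15*j + 9) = (j - 4)*(j + 1)^2*(j + 3)*(j^2 + 4*j + 3) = (j - 4)*(j + 1)^3*(j + 3)*(j + 3)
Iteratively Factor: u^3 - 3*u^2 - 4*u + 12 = (u + 2)*(u^2 - 5*u + 6) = (u - 2)*(u + 2)*(u - 3)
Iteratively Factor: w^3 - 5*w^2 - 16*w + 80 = (w - 5)*(w^2 - 16) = (w - 5)*(w + 4)*(w - 4)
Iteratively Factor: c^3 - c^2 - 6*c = (c + 2)*(c^2 - 3*c) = c*(c + 2)*(c - 3)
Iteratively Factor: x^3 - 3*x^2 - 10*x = (x)*(x^2 - 3*x - 10) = x*(x + 2)*(x - 5)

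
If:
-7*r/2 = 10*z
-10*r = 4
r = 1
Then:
No Solution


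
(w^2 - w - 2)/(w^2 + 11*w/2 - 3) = 2*(w^2 - w - 2)/(2*w^2 + 11*w - 6)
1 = 1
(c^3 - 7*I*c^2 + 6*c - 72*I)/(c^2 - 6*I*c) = c - I + 12/c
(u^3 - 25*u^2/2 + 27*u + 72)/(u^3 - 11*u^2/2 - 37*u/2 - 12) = (u - 6)/(u + 1)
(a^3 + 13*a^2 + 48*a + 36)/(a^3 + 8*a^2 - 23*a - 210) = (a^2 + 7*a + 6)/(a^2 + 2*a - 35)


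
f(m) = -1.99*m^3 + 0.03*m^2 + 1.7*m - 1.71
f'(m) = -5.97*m^2 + 0.06*m + 1.7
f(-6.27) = 479.33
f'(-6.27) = -233.37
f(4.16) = -137.38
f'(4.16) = -101.36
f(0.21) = -1.37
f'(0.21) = 1.45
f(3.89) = -111.78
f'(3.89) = -88.41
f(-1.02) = -1.30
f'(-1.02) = -4.57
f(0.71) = -1.20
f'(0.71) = -1.27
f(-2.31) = 19.05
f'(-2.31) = -30.30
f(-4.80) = 210.90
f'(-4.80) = -136.14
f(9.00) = -1434.69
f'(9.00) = -481.33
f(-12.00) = 3420.93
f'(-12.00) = -858.70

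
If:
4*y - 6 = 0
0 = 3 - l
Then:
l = 3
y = 3/2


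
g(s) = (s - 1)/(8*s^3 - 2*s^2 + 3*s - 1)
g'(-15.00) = 0.00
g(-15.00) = 0.00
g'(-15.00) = 0.00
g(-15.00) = 0.00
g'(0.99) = 0.13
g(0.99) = -0.00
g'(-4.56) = 0.00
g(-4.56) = 0.01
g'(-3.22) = 0.01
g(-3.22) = 0.01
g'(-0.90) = 0.31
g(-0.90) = 0.17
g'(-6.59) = 0.00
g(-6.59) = 0.00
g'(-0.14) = 1.42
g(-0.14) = 0.77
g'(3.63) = -0.00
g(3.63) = 0.01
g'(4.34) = -0.00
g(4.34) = 0.01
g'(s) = (s - 1)*(-24*s^2 + 4*s - 3)/(8*s^3 - 2*s^2 + 3*s - 1)^2 + 1/(8*s^3 - 2*s^2 + 3*s - 1)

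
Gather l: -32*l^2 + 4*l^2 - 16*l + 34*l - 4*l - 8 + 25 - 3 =-28*l^2 + 14*l + 14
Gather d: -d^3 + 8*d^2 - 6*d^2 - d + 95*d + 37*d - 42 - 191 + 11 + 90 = -d^3 + 2*d^2 + 131*d - 132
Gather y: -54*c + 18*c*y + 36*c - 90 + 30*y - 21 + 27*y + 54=-18*c + y*(18*c + 57) - 57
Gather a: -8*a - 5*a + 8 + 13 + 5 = 26 - 13*a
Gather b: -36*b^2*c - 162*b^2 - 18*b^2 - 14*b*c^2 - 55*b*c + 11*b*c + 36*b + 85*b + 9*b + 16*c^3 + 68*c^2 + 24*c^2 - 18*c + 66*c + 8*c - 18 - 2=b^2*(-36*c - 180) + b*(-14*c^2 - 44*c + 130) + 16*c^3 + 92*c^2 + 56*c - 20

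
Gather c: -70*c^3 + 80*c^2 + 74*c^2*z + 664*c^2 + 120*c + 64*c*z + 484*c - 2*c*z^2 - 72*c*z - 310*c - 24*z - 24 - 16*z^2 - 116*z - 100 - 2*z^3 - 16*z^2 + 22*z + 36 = -70*c^3 + c^2*(74*z + 744) + c*(-2*z^2 - 8*z + 294) - 2*z^3 - 32*z^2 - 118*z - 88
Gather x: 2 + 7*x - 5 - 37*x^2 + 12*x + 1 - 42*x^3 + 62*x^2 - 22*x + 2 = -42*x^3 + 25*x^2 - 3*x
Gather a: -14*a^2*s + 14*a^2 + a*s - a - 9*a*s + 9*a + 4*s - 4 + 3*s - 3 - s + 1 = a^2*(14 - 14*s) + a*(8 - 8*s) + 6*s - 6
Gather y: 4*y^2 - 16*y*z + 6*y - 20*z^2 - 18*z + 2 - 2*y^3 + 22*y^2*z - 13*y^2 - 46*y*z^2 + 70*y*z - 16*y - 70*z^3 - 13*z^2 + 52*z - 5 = -2*y^3 + y^2*(22*z - 9) + y*(-46*z^2 + 54*z - 10) - 70*z^3 - 33*z^2 + 34*z - 3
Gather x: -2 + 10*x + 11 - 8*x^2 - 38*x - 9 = -8*x^2 - 28*x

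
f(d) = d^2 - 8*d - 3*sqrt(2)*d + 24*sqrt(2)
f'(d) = 2*d - 8 - 3*sqrt(2)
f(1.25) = 20.20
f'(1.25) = -9.74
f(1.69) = 16.11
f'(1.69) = -8.86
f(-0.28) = 37.45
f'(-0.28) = -12.80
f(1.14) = 21.28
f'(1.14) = -9.96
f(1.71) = 15.93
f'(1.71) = -8.82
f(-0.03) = 34.31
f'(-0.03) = -12.30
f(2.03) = 13.21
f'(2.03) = -8.18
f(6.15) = -3.53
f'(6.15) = 0.06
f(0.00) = 33.94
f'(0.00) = -12.24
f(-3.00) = 79.67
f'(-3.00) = -18.24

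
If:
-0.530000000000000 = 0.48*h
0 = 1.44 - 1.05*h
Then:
No Solution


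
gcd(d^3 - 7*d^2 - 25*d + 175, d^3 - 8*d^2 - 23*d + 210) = d^2 - 2*d - 35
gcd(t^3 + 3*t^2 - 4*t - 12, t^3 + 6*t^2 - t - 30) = t^2 + t - 6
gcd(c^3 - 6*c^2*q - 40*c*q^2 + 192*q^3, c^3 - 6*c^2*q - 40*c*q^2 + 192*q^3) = c^3 - 6*c^2*q - 40*c*q^2 + 192*q^3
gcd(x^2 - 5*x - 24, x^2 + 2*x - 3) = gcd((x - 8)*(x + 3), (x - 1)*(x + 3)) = x + 3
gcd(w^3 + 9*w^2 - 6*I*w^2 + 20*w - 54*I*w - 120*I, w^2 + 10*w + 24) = w + 4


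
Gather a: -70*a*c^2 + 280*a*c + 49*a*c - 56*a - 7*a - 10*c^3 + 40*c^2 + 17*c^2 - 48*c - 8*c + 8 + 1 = a*(-70*c^2 + 329*c - 63) - 10*c^3 + 57*c^2 - 56*c + 9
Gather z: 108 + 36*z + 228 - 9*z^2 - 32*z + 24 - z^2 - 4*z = 360 - 10*z^2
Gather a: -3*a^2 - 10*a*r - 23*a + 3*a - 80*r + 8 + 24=-3*a^2 + a*(-10*r - 20) - 80*r + 32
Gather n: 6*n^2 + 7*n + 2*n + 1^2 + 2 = 6*n^2 + 9*n + 3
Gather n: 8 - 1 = 7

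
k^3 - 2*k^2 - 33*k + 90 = (k - 5)*(k - 3)*(k + 6)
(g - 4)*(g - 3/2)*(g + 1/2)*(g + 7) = g^4 + 2*g^3 - 127*g^2/4 + 103*g/4 + 21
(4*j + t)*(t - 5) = 4*j*t - 20*j + t^2 - 5*t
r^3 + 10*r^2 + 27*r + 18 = (r + 1)*(r + 3)*(r + 6)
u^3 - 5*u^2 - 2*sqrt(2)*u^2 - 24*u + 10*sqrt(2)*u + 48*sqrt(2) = (u - 8)*(u + 3)*(u - 2*sqrt(2))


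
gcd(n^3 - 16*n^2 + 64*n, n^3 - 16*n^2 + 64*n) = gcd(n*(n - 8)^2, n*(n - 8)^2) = n^3 - 16*n^2 + 64*n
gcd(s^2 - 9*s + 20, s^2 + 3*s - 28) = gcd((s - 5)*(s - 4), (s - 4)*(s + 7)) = s - 4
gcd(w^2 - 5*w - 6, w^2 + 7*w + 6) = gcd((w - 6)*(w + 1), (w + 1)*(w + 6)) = w + 1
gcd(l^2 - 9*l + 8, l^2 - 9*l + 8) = l^2 - 9*l + 8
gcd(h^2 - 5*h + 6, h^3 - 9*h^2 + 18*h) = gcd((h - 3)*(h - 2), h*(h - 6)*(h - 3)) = h - 3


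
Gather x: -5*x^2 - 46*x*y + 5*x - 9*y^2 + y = -5*x^2 + x*(5 - 46*y) - 9*y^2 + y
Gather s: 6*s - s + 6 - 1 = 5*s + 5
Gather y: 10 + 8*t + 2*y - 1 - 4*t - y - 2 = 4*t + y + 7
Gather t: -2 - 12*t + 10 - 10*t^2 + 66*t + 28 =-10*t^2 + 54*t + 36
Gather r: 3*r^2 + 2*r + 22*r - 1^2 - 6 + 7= 3*r^2 + 24*r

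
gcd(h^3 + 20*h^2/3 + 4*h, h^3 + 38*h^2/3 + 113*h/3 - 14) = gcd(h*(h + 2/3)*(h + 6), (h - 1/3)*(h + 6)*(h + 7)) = h + 6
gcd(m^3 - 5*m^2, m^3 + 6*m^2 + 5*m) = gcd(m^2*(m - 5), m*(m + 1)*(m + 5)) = m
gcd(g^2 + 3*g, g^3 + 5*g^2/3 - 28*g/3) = g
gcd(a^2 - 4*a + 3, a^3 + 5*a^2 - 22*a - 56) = 1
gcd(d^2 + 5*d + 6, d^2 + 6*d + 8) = d + 2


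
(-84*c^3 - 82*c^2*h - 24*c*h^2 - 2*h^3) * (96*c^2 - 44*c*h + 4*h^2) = -8064*c^5 - 4176*c^4*h + 968*c^3*h^2 + 536*c^2*h^3 - 8*c*h^4 - 8*h^5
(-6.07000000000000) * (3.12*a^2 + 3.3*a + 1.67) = -18.9384*a^2 - 20.031*a - 10.1369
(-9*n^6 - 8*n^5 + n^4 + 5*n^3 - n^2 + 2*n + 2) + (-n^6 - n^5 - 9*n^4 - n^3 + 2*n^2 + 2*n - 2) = -10*n^6 - 9*n^5 - 8*n^4 + 4*n^3 + n^2 + 4*n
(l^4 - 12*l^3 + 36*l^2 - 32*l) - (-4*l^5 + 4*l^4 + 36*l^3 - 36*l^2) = 4*l^5 - 3*l^4 - 48*l^3 + 72*l^2 - 32*l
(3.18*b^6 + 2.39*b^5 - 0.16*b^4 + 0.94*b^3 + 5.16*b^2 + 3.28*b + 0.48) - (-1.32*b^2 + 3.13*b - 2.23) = 3.18*b^6 + 2.39*b^5 - 0.16*b^4 + 0.94*b^3 + 6.48*b^2 + 0.15*b + 2.71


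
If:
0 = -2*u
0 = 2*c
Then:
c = 0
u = 0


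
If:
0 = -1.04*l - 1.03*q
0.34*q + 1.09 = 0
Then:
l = 3.18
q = -3.21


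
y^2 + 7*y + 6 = (y + 1)*(y + 6)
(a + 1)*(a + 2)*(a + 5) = a^3 + 8*a^2 + 17*a + 10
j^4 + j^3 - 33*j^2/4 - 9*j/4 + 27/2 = (j - 2)*(j - 3/2)*(j + 3/2)*(j + 3)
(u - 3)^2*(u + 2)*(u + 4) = u^4 - 19*u^2 + 6*u + 72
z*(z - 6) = z^2 - 6*z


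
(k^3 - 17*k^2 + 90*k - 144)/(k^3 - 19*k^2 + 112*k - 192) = (k - 6)/(k - 8)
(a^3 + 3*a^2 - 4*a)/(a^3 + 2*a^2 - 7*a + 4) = a/(a - 1)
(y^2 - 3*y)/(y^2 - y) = (y - 3)/(y - 1)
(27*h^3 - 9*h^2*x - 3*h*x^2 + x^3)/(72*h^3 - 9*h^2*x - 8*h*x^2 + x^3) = (-3*h + x)/(-8*h + x)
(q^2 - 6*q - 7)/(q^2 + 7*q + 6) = (q - 7)/(q + 6)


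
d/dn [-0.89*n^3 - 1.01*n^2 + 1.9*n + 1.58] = -2.67*n^2 - 2.02*n + 1.9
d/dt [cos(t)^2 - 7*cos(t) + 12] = (7 - 2*cos(t))*sin(t)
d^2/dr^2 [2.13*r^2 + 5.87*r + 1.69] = 4.26000000000000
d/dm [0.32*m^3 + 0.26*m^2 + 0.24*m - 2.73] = 0.96*m^2 + 0.52*m + 0.24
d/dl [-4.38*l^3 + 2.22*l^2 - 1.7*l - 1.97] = -13.14*l^2 + 4.44*l - 1.7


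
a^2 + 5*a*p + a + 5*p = (a + 1)*(a + 5*p)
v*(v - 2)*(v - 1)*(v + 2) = v^4 - v^3 - 4*v^2 + 4*v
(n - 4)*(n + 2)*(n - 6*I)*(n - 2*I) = n^4 - 2*n^3 - 8*I*n^3 - 20*n^2 + 16*I*n^2 + 24*n + 64*I*n + 96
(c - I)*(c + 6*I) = c^2 + 5*I*c + 6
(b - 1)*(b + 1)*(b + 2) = b^3 + 2*b^2 - b - 2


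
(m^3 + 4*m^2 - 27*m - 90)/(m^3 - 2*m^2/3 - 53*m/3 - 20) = 3*(m + 6)/(3*m + 4)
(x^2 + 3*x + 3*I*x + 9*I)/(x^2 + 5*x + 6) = (x + 3*I)/(x + 2)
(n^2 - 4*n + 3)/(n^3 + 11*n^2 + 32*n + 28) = (n^2 - 4*n + 3)/(n^3 + 11*n^2 + 32*n + 28)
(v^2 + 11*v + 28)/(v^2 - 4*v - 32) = (v + 7)/(v - 8)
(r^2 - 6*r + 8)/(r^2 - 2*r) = (r - 4)/r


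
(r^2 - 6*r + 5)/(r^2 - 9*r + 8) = (r - 5)/(r - 8)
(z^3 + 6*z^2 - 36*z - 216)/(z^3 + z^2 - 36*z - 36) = (z + 6)/(z + 1)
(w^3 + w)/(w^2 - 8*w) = (w^2 + 1)/(w - 8)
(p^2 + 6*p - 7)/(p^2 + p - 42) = (p - 1)/(p - 6)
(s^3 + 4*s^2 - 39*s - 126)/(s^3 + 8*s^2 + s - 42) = (s - 6)/(s - 2)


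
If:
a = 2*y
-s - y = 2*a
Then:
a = 2*y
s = -5*y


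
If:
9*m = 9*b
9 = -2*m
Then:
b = -9/2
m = -9/2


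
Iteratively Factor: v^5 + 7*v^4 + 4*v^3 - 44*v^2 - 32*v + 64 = (v - 2)*(v^4 + 9*v^3 + 22*v^2 - 32) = (v - 2)*(v - 1)*(v^3 + 10*v^2 + 32*v + 32) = (v - 2)*(v - 1)*(v + 4)*(v^2 + 6*v + 8) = (v - 2)*(v - 1)*(v + 2)*(v + 4)*(v + 4)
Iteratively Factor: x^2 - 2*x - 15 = (x + 3)*(x - 5)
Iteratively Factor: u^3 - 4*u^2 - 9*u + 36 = (u + 3)*(u^2 - 7*u + 12) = (u - 3)*(u + 3)*(u - 4)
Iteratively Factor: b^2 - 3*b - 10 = (b + 2)*(b - 5)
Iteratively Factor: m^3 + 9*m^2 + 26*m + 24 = (m + 4)*(m^2 + 5*m + 6) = (m + 2)*(m + 4)*(m + 3)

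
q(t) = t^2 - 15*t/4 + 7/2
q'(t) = 2*t - 15/4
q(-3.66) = 30.62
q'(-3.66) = -11.07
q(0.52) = 1.82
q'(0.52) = -2.71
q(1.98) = -0.00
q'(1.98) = 0.21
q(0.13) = 3.03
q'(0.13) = -3.49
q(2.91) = 1.06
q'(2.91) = 2.07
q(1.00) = 0.75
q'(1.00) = -1.75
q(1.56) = 0.08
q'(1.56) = -0.63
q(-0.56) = 5.91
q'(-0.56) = -4.87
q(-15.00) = 284.75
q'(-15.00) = -33.75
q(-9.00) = 118.25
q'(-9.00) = -21.75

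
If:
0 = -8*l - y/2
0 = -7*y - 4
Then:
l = 1/28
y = -4/7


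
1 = 1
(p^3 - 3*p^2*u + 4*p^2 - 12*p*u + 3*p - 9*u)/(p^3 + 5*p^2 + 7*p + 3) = (p - 3*u)/(p + 1)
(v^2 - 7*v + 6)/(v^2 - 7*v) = (v^2 - 7*v + 6)/(v*(v - 7))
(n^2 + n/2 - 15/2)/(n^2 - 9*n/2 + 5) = (n + 3)/(n - 2)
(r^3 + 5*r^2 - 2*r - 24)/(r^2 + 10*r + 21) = (r^2 + 2*r - 8)/(r + 7)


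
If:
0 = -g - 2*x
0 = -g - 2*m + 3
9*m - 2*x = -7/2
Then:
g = 34/7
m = -13/14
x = -17/7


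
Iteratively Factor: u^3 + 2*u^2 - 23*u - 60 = (u + 3)*(u^2 - u - 20) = (u + 3)*(u + 4)*(u - 5)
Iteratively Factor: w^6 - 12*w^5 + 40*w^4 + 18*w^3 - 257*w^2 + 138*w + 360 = (w - 5)*(w^5 - 7*w^4 + 5*w^3 + 43*w^2 - 42*w - 72) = (w - 5)*(w - 4)*(w^4 - 3*w^3 - 7*w^2 + 15*w + 18) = (w - 5)*(w - 4)*(w - 3)*(w^3 - 7*w - 6) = (w - 5)*(w - 4)*(w - 3)^2*(w^2 + 3*w + 2) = (w - 5)*(w - 4)*(w - 3)^2*(w + 1)*(w + 2)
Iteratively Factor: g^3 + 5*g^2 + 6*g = (g + 2)*(g^2 + 3*g) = (g + 2)*(g + 3)*(g)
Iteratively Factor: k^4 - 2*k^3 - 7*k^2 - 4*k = (k + 1)*(k^3 - 3*k^2 - 4*k) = (k - 4)*(k + 1)*(k^2 + k) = (k - 4)*(k + 1)^2*(k)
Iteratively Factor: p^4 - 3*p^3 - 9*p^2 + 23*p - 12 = (p + 3)*(p^3 - 6*p^2 + 9*p - 4) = (p - 1)*(p + 3)*(p^2 - 5*p + 4) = (p - 1)^2*(p + 3)*(p - 4)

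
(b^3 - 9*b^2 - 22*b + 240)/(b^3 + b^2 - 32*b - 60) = (b - 8)/(b + 2)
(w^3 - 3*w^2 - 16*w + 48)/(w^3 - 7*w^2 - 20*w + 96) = (w - 4)/(w - 8)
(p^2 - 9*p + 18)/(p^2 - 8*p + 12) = (p - 3)/(p - 2)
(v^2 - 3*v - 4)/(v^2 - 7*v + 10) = (v^2 - 3*v - 4)/(v^2 - 7*v + 10)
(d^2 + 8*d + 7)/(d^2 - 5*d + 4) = (d^2 + 8*d + 7)/(d^2 - 5*d + 4)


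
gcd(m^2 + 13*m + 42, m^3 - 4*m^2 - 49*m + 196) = m + 7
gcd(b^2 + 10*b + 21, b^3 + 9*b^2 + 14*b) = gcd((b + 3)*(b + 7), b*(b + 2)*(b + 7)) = b + 7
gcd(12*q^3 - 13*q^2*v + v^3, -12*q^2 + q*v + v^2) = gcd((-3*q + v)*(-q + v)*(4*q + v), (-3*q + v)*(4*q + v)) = 12*q^2 - q*v - v^2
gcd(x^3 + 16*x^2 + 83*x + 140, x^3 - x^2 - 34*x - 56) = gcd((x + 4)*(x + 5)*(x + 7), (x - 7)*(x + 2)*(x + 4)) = x + 4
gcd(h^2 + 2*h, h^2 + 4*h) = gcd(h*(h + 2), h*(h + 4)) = h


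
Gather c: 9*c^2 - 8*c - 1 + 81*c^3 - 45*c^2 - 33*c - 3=81*c^3 - 36*c^2 - 41*c - 4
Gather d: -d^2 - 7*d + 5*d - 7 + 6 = -d^2 - 2*d - 1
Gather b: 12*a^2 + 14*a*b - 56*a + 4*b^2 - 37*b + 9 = 12*a^2 - 56*a + 4*b^2 + b*(14*a - 37) + 9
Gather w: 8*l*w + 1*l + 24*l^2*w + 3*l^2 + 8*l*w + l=3*l^2 + 2*l + w*(24*l^2 + 16*l)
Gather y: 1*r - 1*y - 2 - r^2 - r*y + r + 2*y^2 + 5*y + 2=-r^2 + 2*r + 2*y^2 + y*(4 - r)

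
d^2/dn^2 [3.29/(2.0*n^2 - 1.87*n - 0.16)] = (26.32*n^2 - 24.6092*n - 3.29*(4.0*n - 1.87)*(8.0*n - 3.74) - 2.1056)/(-2.0*n^2 + 1.87*n + 0.16)^3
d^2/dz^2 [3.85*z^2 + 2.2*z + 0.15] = 7.70000000000000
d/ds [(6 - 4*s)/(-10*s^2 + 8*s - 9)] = 4*(-10*s^2 + 30*s - 3)/(100*s^4 - 160*s^3 + 244*s^2 - 144*s + 81)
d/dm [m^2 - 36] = 2*m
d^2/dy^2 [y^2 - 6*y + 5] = 2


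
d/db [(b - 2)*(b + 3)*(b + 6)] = b*(3*b + 14)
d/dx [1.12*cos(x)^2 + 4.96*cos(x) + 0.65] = -(2.24*cos(x) + 4.96)*sin(x)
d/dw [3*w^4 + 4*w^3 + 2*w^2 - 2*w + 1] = 12*w^3 + 12*w^2 + 4*w - 2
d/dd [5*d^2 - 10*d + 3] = 10*d - 10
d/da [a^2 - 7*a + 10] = 2*a - 7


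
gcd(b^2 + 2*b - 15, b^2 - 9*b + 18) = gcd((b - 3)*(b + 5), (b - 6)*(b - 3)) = b - 3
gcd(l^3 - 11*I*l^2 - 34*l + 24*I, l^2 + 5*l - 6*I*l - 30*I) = l - 6*I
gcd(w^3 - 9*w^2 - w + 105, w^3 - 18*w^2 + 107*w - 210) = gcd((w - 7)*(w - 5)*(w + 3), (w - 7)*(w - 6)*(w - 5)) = w^2 - 12*w + 35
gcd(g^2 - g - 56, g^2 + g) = 1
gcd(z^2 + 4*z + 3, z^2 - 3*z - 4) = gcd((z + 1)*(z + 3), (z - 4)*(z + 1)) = z + 1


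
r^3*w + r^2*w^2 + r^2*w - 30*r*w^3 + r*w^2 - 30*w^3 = (r - 5*w)*(r + 6*w)*(r*w + w)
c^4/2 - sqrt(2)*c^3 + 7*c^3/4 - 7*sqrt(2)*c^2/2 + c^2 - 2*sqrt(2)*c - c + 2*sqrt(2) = (c/2 + 1)*(c - 1/2)*(c + 2)*(c - 2*sqrt(2))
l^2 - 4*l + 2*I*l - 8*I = (l - 4)*(l + 2*I)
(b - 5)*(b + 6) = b^2 + b - 30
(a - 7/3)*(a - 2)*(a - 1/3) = a^3 - 14*a^2/3 + 55*a/9 - 14/9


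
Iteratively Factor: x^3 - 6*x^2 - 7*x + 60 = (x - 4)*(x^2 - 2*x - 15) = (x - 5)*(x - 4)*(x + 3)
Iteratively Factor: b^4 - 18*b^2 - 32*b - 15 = (b + 1)*(b^3 - b^2 - 17*b - 15) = (b + 1)*(b + 3)*(b^2 - 4*b - 5) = (b - 5)*(b + 1)*(b + 3)*(b + 1)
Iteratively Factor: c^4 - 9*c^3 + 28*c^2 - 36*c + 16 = (c - 2)*(c^3 - 7*c^2 + 14*c - 8) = (c - 2)^2*(c^2 - 5*c + 4) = (c - 4)*(c - 2)^2*(c - 1)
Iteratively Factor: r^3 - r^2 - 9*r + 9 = (r + 3)*(r^2 - 4*r + 3) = (r - 1)*(r + 3)*(r - 3)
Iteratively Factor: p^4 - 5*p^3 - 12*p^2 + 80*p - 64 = (p + 4)*(p^3 - 9*p^2 + 24*p - 16) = (p - 4)*(p + 4)*(p^2 - 5*p + 4) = (p - 4)^2*(p + 4)*(p - 1)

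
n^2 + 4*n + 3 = (n + 1)*(n + 3)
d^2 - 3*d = d*(d - 3)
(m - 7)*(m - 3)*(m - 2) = m^3 - 12*m^2 + 41*m - 42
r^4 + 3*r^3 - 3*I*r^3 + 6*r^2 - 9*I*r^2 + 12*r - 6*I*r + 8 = (r + 1)*(r + 2)*(r - 4*I)*(r + I)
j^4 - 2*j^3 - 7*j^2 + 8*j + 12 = (j - 3)*(j - 2)*(j + 1)*(j + 2)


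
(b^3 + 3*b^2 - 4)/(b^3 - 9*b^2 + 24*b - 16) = (b^2 + 4*b + 4)/(b^2 - 8*b + 16)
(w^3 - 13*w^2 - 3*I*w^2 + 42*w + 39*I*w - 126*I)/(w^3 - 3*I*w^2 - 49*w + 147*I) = (w - 6)/(w + 7)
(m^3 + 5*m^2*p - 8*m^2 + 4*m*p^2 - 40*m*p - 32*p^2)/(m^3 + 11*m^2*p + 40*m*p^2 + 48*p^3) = (m^2 + m*p - 8*m - 8*p)/(m^2 + 7*m*p + 12*p^2)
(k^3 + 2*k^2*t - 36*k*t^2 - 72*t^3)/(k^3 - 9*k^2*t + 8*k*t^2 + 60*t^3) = (-k - 6*t)/(-k + 5*t)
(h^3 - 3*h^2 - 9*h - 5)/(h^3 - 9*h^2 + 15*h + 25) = (h + 1)/(h - 5)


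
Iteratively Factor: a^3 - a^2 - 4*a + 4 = (a + 2)*(a^2 - 3*a + 2) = (a - 2)*(a + 2)*(a - 1)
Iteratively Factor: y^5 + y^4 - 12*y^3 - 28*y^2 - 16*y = (y + 2)*(y^4 - y^3 - 10*y^2 - 8*y) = (y + 2)^2*(y^3 - 3*y^2 - 4*y) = (y + 1)*(y + 2)^2*(y^2 - 4*y) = (y - 4)*(y + 1)*(y + 2)^2*(y)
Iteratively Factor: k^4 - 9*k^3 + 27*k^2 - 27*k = (k - 3)*(k^3 - 6*k^2 + 9*k) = (k - 3)^2*(k^2 - 3*k) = (k - 3)^3*(k)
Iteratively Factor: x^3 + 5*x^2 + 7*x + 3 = (x + 1)*(x^2 + 4*x + 3) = (x + 1)^2*(x + 3)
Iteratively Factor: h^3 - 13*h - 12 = (h - 4)*(h^2 + 4*h + 3) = (h - 4)*(h + 1)*(h + 3)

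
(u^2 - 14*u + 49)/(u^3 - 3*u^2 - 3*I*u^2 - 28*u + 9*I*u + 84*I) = (u - 7)/(u^2 + u*(4 - 3*I) - 12*I)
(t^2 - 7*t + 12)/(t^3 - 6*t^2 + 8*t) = (t - 3)/(t*(t - 2))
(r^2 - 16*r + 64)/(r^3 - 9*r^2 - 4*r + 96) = (r - 8)/(r^2 - r - 12)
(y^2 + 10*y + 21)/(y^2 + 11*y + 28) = (y + 3)/(y + 4)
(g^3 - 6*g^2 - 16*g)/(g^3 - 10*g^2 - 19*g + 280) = g*(g + 2)/(g^2 - 2*g - 35)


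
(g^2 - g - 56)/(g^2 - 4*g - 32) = (g + 7)/(g + 4)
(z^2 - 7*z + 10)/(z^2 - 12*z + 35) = (z - 2)/(z - 7)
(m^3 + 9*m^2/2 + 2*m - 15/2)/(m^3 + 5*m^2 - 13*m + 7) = (2*m^2 + 11*m + 15)/(2*(m^2 + 6*m - 7))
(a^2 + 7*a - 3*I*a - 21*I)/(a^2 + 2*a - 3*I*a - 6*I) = (a + 7)/(a + 2)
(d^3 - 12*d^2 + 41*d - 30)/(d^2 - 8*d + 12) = (d^2 - 6*d + 5)/(d - 2)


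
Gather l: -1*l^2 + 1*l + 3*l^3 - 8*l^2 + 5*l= 3*l^3 - 9*l^2 + 6*l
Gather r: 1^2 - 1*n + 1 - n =2 - 2*n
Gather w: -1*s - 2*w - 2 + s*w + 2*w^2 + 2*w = s*w - s + 2*w^2 - 2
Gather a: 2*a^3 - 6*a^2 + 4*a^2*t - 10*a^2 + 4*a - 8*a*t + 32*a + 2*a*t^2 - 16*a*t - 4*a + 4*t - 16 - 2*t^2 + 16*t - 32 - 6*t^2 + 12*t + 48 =2*a^3 + a^2*(4*t - 16) + a*(2*t^2 - 24*t + 32) - 8*t^2 + 32*t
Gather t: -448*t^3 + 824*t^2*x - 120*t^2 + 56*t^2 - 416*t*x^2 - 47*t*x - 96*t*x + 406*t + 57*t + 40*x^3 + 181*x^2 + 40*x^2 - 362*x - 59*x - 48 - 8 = -448*t^3 + t^2*(824*x - 64) + t*(-416*x^2 - 143*x + 463) + 40*x^3 + 221*x^2 - 421*x - 56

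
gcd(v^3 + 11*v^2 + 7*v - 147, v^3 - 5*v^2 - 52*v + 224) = v + 7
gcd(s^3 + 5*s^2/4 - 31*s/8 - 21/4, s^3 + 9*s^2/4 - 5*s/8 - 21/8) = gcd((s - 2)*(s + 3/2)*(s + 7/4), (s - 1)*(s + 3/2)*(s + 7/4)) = s^2 + 13*s/4 + 21/8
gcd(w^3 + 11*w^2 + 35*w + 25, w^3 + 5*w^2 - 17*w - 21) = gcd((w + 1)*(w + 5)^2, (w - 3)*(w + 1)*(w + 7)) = w + 1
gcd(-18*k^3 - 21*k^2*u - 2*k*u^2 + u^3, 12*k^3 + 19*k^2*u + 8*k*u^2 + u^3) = 3*k^2 + 4*k*u + u^2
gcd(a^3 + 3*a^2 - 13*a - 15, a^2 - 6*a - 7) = a + 1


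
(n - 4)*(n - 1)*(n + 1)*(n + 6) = n^4 + 2*n^3 - 25*n^2 - 2*n + 24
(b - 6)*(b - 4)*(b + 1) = b^3 - 9*b^2 + 14*b + 24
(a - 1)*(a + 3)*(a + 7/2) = a^3 + 11*a^2/2 + 4*a - 21/2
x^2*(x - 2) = x^3 - 2*x^2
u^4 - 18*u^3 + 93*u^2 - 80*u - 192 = (u - 8)^2*(u - 3)*(u + 1)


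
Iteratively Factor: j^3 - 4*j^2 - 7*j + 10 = (j - 1)*(j^2 - 3*j - 10) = (j - 5)*(j - 1)*(j + 2)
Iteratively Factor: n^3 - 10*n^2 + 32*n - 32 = (n - 4)*(n^2 - 6*n + 8) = (n - 4)^2*(n - 2)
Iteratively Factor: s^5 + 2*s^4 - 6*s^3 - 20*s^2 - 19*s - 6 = (s + 1)*(s^4 + s^3 - 7*s^2 - 13*s - 6) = (s + 1)*(s + 2)*(s^3 - s^2 - 5*s - 3) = (s + 1)^2*(s + 2)*(s^2 - 2*s - 3) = (s - 3)*(s + 1)^2*(s + 2)*(s + 1)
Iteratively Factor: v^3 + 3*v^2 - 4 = (v + 2)*(v^2 + v - 2) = (v + 2)^2*(v - 1)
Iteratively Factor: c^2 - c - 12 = (c + 3)*(c - 4)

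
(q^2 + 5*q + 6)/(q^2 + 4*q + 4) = (q + 3)/(q + 2)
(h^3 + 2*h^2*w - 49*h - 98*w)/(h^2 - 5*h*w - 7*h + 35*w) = (-h^2 - 2*h*w - 7*h - 14*w)/(-h + 5*w)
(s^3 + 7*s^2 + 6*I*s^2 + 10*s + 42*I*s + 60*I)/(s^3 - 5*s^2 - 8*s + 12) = (s^2 + s*(5 + 6*I) + 30*I)/(s^2 - 7*s + 6)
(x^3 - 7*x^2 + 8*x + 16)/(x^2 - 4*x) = x - 3 - 4/x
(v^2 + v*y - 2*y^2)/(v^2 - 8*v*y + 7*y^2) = (-v - 2*y)/(-v + 7*y)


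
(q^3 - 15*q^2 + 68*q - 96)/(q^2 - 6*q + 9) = (q^2 - 12*q + 32)/(q - 3)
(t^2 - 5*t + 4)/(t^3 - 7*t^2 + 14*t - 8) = 1/(t - 2)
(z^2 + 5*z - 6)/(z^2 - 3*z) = (z^2 + 5*z - 6)/(z*(z - 3))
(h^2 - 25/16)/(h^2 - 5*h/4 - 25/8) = (4*h - 5)/(2*(2*h - 5))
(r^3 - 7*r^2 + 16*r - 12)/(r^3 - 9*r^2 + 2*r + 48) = (r^2 - 4*r + 4)/(r^2 - 6*r - 16)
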